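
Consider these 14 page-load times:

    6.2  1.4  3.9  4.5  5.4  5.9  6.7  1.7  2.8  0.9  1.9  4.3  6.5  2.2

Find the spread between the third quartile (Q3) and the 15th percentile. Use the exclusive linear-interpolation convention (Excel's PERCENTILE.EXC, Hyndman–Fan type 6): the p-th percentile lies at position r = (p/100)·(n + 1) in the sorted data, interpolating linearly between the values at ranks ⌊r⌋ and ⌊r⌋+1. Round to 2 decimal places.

Sorted: 0.9, 1.4, 1.7, 1.9, 2.2, 2.8, 3.9, 4.3, 4.5, 5.4, 5.9, 6.2, 6.5, 6.7.
n = 14.
P15: r = 2.25; ranks 2–3 are 1.4, 1.7; interpolating gives 1.475.
P75: r = 11.25; ranks 11–12 are 5.9, 6.2; interpolating gives 5.975.
Difference: 5.975 − 1.475 = 4.5.

4.50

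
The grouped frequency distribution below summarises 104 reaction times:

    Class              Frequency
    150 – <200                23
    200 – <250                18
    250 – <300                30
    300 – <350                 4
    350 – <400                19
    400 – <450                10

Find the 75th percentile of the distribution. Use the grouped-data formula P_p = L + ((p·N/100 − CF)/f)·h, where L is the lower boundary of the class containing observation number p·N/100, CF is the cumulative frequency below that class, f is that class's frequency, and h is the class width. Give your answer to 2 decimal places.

357.89

N = 104; target position k = 75/100 · 104 = 78.
Cumulative frequencies: 23, 41, 71, 75, 94, 104.
Observation 78 falls in the class 350 – <400.
L = 350, CF = 75, f = 19, h = 50.
P75 = 350 + ((78 − 75)/19)·50 = 350 + 7.89474 = 357.895.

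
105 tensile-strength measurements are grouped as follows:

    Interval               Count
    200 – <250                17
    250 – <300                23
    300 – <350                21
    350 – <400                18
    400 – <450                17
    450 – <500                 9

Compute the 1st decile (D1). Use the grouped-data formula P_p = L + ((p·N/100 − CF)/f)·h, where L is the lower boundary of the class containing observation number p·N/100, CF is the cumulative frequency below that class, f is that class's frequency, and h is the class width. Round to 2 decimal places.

230.88

N = 105; target position k = 10/100 · 105 = 10.5.
Cumulative frequencies: 17, 40, 61, 79, 96, 105.
Observation 10.5 falls in the class 200 – <250.
L = 200, CF = 0, f = 17, h = 50.
P10 = 200 + ((10.5 − 0)/17)·50 = 200 + 30.8824 = 230.882.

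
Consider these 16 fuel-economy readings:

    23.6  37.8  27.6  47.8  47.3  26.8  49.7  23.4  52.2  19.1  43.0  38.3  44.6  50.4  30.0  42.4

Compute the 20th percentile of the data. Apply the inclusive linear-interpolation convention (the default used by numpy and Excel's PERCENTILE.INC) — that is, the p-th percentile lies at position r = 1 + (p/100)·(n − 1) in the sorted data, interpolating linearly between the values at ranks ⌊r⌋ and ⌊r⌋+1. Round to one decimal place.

Sorted: 19.1, 23.4, 23.6, 26.8, 27.6, 30.0, 37.8, 38.3, 42.4, 43.0, 44.6, 47.3, 47.8, 49.7, 50.4, 52.2.
n = 16.
r = 1 + (20/100)·(16 − 1) = 1 + 3 = 4.
r is an integer, so P20 is the value at rank 4: 26.8.

26.8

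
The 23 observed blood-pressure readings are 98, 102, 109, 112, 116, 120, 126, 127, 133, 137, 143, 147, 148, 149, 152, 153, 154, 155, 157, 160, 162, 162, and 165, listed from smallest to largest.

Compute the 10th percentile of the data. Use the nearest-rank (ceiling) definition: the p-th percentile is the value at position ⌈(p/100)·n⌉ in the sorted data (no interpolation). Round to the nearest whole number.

n = 23.
Position = ⌈10/100 · 23⌉ = ⌈2.3⌉ = 3.
The value at rank 3 is 109.

109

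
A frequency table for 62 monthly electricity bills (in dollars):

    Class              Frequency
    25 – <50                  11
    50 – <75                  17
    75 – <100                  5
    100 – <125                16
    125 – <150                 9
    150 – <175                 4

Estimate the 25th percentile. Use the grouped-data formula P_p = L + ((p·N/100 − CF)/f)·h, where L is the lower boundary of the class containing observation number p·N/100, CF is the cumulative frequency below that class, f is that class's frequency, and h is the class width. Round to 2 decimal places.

56.62

N = 62; target position k = 25/100 · 62 = 15.5.
Cumulative frequencies: 11, 28, 33, 49, 58, 62.
Observation 15.5 falls in the class 50 – <75.
L = 50, CF = 11, f = 17, h = 25.
P25 = 50 + ((15.5 − 11)/17)·25 = 50 + 6.61765 = 56.6176.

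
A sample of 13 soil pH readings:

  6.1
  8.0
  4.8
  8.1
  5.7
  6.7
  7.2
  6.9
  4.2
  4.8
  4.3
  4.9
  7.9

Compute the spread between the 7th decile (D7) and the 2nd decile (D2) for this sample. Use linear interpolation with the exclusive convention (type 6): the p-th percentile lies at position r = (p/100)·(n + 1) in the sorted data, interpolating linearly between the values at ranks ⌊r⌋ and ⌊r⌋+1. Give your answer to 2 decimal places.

2.44

Sorted: 4.2, 4.3, 4.8, 4.8, 4.9, 5.7, 6.1, 6.7, 6.9, 7.2, 7.9, 8.0, 8.1.
n = 13.
P20: r = 2.8; ranks 2–3 are 4.3, 4.8; interpolating gives 4.7.
P70: r = 9.8; ranks 9–10 are 6.9, 7.2; interpolating gives 7.14.
Difference: 7.14 − 4.7 = 2.44.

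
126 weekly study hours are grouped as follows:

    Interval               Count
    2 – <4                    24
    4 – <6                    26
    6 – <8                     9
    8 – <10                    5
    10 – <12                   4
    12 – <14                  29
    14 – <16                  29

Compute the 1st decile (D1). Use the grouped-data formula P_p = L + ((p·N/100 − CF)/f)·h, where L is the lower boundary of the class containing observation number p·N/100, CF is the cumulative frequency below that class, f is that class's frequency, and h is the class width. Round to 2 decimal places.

N = 126; target position k = 10/100 · 126 = 12.6.
Cumulative frequencies: 24, 50, 59, 64, 68, 97, 126.
Observation 12.6 falls in the class 2 – <4.
L = 2, CF = 0, f = 24, h = 2.
P10 = 2 + ((12.6 − 0)/24)·2 = 2 + 1.05 = 3.05.

3.05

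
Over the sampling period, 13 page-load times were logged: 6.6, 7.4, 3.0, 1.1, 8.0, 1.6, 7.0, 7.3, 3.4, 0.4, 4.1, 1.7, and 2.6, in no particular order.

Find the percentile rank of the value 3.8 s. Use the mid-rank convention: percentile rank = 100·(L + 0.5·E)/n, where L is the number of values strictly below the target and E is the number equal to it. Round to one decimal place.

Sorted: 0.4, 1.1, 1.6, 1.7, 2.6, 3.0, 3.4, 4.1, 6.6, 7.0, 7.3, 7.4, 8.0.
Count below 3.8: L = 7; count equal: E = 0; n = 13.
Percentile rank = 100·(7 + 0.5·0)/13 = 100·7/13 = 53.85.

53.8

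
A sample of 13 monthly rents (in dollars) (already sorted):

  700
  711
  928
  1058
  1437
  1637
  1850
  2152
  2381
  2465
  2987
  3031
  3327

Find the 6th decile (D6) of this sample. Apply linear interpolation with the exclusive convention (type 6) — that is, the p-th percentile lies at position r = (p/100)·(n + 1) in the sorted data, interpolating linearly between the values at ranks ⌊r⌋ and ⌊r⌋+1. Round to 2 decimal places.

2243.60

n = 13.
r = (60/100)·(13 + 1) = 8.4.
Rank 8 is 2152 and rank 9 is 2381.
Interpolate: 2152 + 0.4·(2381 − 2152) = 2152 + 0.4·229 = 2243.6.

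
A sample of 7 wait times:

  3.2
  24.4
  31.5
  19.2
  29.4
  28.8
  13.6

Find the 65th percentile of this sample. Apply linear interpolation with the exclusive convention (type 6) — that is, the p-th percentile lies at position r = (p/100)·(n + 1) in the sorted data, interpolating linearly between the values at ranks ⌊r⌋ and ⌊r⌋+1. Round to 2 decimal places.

Sorted: 3.2, 13.6, 19.2, 24.4, 28.8, 29.4, 31.5.
n = 7.
r = (65/100)·(7 + 1) = 5.2.
Rank 5 is 28.8 and rank 6 is 29.4.
Interpolate: 28.8 + 0.2·(29.4 − 28.8) = 28.8 + 0.2·0.6 = 28.92.

28.92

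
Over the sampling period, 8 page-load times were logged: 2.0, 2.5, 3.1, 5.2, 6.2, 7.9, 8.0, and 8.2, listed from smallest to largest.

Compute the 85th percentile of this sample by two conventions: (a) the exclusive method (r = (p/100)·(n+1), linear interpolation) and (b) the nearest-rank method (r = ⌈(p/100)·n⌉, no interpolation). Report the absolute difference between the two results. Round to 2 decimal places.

0.13

n = 8.
(a) r = 7.65; between ranks 7 (8.0) and 8 (8.2): 8.13.
(b) the nearest-rank method: rank 7 → 8.
|8.13 − 8| = 0.13.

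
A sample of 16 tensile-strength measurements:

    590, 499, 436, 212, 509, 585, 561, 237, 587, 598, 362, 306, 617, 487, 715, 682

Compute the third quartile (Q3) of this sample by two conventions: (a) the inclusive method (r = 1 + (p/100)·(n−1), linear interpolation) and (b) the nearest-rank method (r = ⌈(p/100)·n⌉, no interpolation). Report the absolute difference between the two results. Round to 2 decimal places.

Sorted: 212, 237, 306, 362, 436, 487, 499, 509, 561, 585, 587, 590, 598, 617, 682, 715.
n = 16.
(a) r = 12.25; between ranks 12 (590) and 13 (598): 592.
(b) the nearest-rank method: rank 12 → 590.
|592 − 590| = 2.

2.00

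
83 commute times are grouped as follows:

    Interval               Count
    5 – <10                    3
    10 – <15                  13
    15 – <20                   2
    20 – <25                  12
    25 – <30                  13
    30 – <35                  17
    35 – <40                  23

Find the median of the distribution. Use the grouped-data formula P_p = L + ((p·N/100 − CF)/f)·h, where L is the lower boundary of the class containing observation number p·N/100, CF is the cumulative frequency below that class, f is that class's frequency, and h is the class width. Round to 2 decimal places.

29.42

N = 83; target position k = 50/100 · 83 = 41.5.
Cumulative frequencies: 3, 16, 18, 30, 43, 60, 83.
Observation 41.5 falls in the class 25 – <30.
L = 25, CF = 30, f = 13, h = 5.
P50 = 25 + ((41.5 − 30)/13)·5 = 25 + 4.42308 = 29.4231.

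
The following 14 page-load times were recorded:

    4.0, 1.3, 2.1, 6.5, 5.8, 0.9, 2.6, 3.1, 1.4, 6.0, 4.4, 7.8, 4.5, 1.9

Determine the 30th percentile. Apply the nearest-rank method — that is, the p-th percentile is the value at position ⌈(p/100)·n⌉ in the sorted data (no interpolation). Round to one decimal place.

Sorted: 0.9, 1.3, 1.4, 1.9, 2.1, 2.6, 3.1, 4.0, 4.4, 4.5, 5.8, 6.0, 6.5, 7.8.
n = 14.
Position = ⌈30/100 · 14⌉ = ⌈4.2⌉ = 5.
The value at rank 5 is 2.1.

2.1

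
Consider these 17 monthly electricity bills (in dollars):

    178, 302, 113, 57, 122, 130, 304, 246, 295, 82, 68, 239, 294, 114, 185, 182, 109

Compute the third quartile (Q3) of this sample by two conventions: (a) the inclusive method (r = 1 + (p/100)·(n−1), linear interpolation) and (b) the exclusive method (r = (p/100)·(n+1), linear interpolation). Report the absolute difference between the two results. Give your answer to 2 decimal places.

Sorted: 57, 68, 82, 109, 113, 114, 122, 130, 178, 182, 185, 239, 246, 294, 295, 302, 304.
n = 17.
(a) r = 13 → value at rank 13 = 246.
(b) r = 13.5; between ranks 13 (246) and 14 (294): 270.
|246 − 270| = 24.

24.00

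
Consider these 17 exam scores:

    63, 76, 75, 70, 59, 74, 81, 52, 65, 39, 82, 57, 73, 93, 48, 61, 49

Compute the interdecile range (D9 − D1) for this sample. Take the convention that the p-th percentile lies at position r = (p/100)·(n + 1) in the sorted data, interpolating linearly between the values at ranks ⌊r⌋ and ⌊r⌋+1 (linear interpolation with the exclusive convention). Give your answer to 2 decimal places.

Sorted: 39, 48, 49, 52, 57, 59, 61, 63, 65, 70, 73, 74, 75, 76, 81, 82, 93.
n = 17.
P10: r = 1.8; ranks 1–2 are 39, 48; interpolating gives 46.2.
P90: r = 16.2; ranks 16–17 are 82, 93; interpolating gives 84.2.
Difference: 84.2 − 46.2 = 38.

38.00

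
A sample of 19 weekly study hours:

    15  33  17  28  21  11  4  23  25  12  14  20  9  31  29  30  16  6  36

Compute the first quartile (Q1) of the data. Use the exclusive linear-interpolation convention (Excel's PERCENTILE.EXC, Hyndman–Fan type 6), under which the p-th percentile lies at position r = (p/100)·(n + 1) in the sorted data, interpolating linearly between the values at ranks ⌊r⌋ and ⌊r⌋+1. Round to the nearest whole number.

12

Sorted: 4, 6, 9, 11, 12, 14, 15, 16, 17, 20, 21, 23, 25, 28, 29, 30, 31, 33, 36.
n = 19.
r = (25/100)·(19 + 1) = 5.
r is an integer, so P25 is the value at rank 5: 12.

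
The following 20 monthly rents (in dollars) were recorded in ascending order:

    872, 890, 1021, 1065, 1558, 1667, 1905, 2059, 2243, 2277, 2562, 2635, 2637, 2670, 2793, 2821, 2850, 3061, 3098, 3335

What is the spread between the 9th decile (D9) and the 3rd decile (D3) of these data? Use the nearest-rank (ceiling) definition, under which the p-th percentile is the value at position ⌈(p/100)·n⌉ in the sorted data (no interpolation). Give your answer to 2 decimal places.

n = 20.
P30: rank ⌈30/100·20⌉ = 6 → 1667.
P90: rank ⌈90/100·20⌉ = 18 → 3061.
Difference: 3061 − 1667 = 1394.

1394.00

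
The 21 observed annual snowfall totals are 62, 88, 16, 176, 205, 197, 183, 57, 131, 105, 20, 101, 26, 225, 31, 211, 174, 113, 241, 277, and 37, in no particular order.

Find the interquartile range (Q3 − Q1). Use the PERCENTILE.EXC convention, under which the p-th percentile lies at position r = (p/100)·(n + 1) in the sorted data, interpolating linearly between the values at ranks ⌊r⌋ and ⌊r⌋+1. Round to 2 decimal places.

Sorted: 16, 20, 26, 31, 37, 57, 62, 88, 101, 105, 113, 131, 174, 176, 183, 197, 205, 211, 225, 241, 277.
n = 21.
P25: r = 5.5; ranks 5–6 are 37, 57; interpolating gives 47.
P75: r = 16.5; ranks 16–17 are 197, 205; interpolating gives 201.
Difference: 201 − 47 = 154.

154.00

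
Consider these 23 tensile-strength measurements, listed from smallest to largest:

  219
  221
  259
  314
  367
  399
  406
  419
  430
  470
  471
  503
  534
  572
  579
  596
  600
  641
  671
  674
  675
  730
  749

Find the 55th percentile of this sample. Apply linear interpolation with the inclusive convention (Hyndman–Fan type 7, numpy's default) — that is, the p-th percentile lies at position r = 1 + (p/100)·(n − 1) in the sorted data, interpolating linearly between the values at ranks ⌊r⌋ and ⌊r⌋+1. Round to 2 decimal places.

n = 23.
r = 1 + (55/100)·(23 − 1) = 1 + 12.1 = 13.1.
Rank 13 is 534 and rank 14 is 572.
Interpolate: 534 + 0.1·(572 − 534) = 534 + 0.1·38 = 537.8.

537.80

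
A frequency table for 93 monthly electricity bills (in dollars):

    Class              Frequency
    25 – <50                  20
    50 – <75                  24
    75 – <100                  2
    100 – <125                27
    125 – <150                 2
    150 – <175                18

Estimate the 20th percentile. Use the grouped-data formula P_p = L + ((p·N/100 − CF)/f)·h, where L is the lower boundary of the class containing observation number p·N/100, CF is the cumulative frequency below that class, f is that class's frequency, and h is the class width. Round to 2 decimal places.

48.25

N = 93; target position k = 20/100 · 93 = 18.6.
Cumulative frequencies: 20, 44, 46, 73, 75, 93.
Observation 18.6 falls in the class 25 – <50.
L = 25, CF = 0, f = 20, h = 25.
P20 = 25 + ((18.6 − 0)/20)·25 = 25 + 23.25 = 48.25.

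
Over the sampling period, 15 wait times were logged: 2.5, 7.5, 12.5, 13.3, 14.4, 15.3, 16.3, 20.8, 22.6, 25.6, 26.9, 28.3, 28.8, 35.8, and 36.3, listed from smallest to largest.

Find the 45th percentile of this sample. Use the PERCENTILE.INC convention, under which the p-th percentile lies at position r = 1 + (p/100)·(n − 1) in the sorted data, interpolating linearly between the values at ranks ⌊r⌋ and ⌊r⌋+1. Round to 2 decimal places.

17.65

n = 15.
r = 1 + (45/100)·(15 − 1) = 1 + 6.3 = 7.3.
Rank 7 is 16.3 and rank 8 is 20.8.
Interpolate: 16.3 + 0.3·(20.8 − 16.3) = 16.3 + 0.3·4.5 = 17.65.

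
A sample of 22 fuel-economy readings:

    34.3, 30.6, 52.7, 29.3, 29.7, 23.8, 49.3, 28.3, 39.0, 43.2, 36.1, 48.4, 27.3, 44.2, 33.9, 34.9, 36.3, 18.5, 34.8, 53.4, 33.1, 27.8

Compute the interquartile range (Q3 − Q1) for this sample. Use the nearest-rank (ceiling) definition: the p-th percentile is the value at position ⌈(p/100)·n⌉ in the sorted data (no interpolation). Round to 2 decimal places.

Sorted: 18.5, 23.8, 27.3, 27.8, 28.3, 29.3, 29.7, 30.6, 33.1, 33.9, 34.3, 34.8, 34.9, 36.1, 36.3, 39.0, 43.2, 44.2, 48.4, 49.3, 52.7, 53.4.
n = 22.
P25: rank ⌈25/100·22⌉ = 6 → 29.3.
P75: rank ⌈75/100·22⌉ = 17 → 43.2.
Difference: 43.2 − 29.3 = 13.9.

13.90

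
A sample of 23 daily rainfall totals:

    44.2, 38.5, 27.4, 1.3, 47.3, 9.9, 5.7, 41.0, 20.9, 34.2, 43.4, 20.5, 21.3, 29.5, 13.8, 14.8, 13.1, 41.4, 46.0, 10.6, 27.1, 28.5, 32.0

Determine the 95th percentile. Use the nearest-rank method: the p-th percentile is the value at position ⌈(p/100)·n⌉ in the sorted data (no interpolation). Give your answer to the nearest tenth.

Sorted: 1.3, 5.7, 9.9, 10.6, 13.1, 13.8, 14.8, 20.5, 20.9, 21.3, 27.1, 27.4, 28.5, 29.5, 32.0, 34.2, 38.5, 41.0, 41.4, 43.4, 44.2, 46.0, 47.3.
n = 23.
Position = ⌈95/100 · 23⌉ = ⌈21.85⌉ = 22.
The value at rank 22 is 46.0.

46.0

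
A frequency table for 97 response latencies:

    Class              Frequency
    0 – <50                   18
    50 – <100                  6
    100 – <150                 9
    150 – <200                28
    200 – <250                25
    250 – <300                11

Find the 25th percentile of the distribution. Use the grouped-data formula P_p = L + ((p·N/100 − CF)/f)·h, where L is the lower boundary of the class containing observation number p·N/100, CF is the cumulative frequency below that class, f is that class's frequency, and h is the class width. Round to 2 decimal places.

N = 97; target position k = 25/100 · 97 = 24.25.
Cumulative frequencies: 18, 24, 33, 61, 86, 97.
Observation 24.25 falls in the class 100 – <150.
L = 100, CF = 24, f = 9, h = 50.
P25 = 100 + ((24.25 − 24)/9)·50 = 100 + 1.38889 = 101.389.

101.39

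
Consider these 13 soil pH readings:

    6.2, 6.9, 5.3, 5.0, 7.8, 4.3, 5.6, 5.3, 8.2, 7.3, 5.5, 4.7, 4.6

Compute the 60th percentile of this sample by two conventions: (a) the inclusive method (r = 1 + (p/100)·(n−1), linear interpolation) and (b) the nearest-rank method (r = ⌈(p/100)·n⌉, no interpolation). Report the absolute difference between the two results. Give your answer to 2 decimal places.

0.12

Sorted: 4.3, 4.6, 4.7, 5.0, 5.3, 5.3, 5.5, 5.6, 6.2, 6.9, 7.3, 7.8, 8.2.
n = 13.
(a) r = 8.2; between ranks 8 (5.6) and 9 (6.2): 5.72.
(b) the nearest-rank method: rank 8 → 5.6.
|5.72 − 5.6| = 0.12.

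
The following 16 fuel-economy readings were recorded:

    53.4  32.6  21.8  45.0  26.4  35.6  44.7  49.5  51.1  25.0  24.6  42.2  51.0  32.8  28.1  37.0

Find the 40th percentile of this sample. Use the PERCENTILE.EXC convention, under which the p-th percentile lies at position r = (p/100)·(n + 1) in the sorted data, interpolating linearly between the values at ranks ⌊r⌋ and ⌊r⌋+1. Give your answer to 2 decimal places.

32.76

Sorted: 21.8, 24.6, 25.0, 26.4, 28.1, 32.6, 32.8, 35.6, 37.0, 42.2, 44.7, 45.0, 49.5, 51.0, 51.1, 53.4.
n = 16.
r = (40/100)·(16 + 1) = 6.8.
Rank 6 is 32.6 and rank 7 is 32.8.
Interpolate: 32.6 + 0.8·(32.8 − 32.6) = 32.6 + 0.8·0.2 = 32.76.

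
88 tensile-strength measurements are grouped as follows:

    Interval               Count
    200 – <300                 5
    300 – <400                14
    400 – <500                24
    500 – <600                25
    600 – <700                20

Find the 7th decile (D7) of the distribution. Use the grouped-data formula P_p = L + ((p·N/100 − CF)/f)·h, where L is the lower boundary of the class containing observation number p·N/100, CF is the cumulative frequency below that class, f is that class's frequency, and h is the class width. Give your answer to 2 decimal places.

N = 88; target position k = 70/100 · 88 = 61.6.
Cumulative frequencies: 5, 19, 43, 68, 88.
Observation 61.6 falls in the class 500 – <600.
L = 500, CF = 43, f = 25, h = 100.
P70 = 500 + ((61.6 − 43)/25)·100 = 500 + 74.4 = 574.4.

574.40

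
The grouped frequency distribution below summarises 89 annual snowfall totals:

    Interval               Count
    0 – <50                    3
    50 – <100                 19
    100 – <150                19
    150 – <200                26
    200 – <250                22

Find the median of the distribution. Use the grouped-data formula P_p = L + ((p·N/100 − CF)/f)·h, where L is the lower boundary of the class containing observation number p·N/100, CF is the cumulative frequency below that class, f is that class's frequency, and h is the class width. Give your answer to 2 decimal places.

N = 89; target position k = 50/100 · 89 = 44.5.
Cumulative frequencies: 3, 22, 41, 67, 89.
Observation 44.5 falls in the class 150 – <200.
L = 150, CF = 41, f = 26, h = 50.
P50 = 150 + ((44.5 − 41)/26)·50 = 150 + 6.73077 = 156.731.

156.73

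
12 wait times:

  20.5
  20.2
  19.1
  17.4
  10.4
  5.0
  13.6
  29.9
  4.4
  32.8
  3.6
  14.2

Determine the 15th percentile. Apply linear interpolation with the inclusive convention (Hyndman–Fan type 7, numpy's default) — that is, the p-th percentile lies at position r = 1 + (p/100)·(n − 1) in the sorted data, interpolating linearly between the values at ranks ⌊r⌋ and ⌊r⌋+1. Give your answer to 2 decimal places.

Sorted: 3.6, 4.4, 5.0, 10.4, 13.6, 14.2, 17.4, 19.1, 20.2, 20.5, 29.9, 32.8.
n = 12.
r = 1 + (15/100)·(12 − 1) = 1 + 1.65 = 2.65.
Rank 2 is 4.4 and rank 3 is 5.0.
Interpolate: 4.4 + 0.65·(5.0 − 4.4) = 4.4 + 0.65·0.6 = 4.79.

4.79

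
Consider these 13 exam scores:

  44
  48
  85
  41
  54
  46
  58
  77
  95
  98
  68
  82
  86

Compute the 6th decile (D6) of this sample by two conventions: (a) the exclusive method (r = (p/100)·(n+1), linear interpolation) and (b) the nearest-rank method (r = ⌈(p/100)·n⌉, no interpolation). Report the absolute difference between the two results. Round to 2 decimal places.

Sorted: 41, 44, 46, 48, 54, 58, 68, 77, 82, 85, 86, 95, 98.
n = 13.
(a) r = 8.4; between ranks 8 (77) and 9 (82): 79.
(b) the nearest-rank method: rank 8 → 77.
|79 − 77| = 2.

2.00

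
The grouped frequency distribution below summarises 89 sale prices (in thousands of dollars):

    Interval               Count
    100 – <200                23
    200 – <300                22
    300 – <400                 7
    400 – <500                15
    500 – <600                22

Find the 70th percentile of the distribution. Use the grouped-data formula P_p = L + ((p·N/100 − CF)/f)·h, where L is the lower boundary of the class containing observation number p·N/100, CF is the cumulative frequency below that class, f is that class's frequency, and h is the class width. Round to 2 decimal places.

N = 89; target position k = 70/100 · 89 = 62.3.
Cumulative frequencies: 23, 45, 52, 67, 89.
Observation 62.3 falls in the class 400 – <500.
L = 400, CF = 52, f = 15, h = 100.
P70 = 400 + ((62.3 − 52)/15)·100 = 400 + 68.6667 = 468.667.

468.67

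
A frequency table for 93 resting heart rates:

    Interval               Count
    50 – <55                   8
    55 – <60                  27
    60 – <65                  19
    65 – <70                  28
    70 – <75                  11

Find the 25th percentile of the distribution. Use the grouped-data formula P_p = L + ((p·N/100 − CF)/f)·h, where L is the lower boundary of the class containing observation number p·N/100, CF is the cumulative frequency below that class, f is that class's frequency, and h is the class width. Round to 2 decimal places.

57.82

N = 93; target position k = 25/100 · 93 = 23.25.
Cumulative frequencies: 8, 35, 54, 82, 93.
Observation 23.25 falls in the class 55 – <60.
L = 55, CF = 8, f = 27, h = 5.
P25 = 55 + ((23.25 − 8)/27)·5 = 55 + 2.82407 = 57.8241.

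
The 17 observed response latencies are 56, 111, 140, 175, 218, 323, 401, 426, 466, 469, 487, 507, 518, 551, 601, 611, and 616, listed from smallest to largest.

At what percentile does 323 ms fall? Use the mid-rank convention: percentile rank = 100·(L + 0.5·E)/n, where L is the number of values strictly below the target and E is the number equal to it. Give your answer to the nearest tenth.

32.4

Count below 323: L = 5; count equal: E = 1; n = 17.
Percentile rank = 100·(5 + 0.5·1)/17 = 100·5.5/17 = 32.35.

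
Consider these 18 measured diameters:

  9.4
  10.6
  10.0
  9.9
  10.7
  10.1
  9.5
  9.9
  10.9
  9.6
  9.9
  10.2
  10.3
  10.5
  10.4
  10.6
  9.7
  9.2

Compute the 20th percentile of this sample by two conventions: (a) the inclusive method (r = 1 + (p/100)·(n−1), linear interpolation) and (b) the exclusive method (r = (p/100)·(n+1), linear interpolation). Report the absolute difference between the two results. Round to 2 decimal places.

Sorted: 9.2, 9.4, 9.5, 9.6, 9.7, 9.9, 9.9, 9.9, 10.0, 10.1, 10.2, 10.3, 10.4, 10.5, 10.6, 10.6, 10.7, 10.9.
n = 18.
(a) r = 4.4; between ranks 4 (9.6) and 5 (9.7): 9.64.
(b) r = 3.8; between ranks 3 (9.5) and 4 (9.6): 9.58.
|9.64 − 9.58| = 0.06.

0.06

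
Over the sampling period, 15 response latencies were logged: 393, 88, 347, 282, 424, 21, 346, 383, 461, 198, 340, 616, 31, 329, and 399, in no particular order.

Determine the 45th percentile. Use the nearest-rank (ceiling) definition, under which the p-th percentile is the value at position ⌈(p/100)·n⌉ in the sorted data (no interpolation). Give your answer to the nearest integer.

Sorted: 21, 31, 88, 198, 282, 329, 340, 346, 347, 383, 393, 399, 424, 461, 616.
n = 15.
Position = ⌈45/100 · 15⌉ = ⌈6.75⌉ = 7.
The value at rank 7 is 340.

340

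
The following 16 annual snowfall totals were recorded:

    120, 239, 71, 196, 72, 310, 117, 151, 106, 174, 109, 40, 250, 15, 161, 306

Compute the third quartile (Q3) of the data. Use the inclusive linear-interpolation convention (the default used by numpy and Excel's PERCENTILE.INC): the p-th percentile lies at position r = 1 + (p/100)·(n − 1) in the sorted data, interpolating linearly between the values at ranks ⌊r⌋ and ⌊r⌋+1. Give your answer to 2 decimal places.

Sorted: 15, 40, 71, 72, 106, 109, 117, 120, 151, 161, 174, 196, 239, 250, 306, 310.
n = 16.
r = 1 + (75/100)·(16 − 1) = 1 + 11.25 = 12.25.
Rank 12 is 196 and rank 13 is 239.
Interpolate: 196 + 0.25·(239 − 196) = 196 + 0.25·43 = 206.75.

206.75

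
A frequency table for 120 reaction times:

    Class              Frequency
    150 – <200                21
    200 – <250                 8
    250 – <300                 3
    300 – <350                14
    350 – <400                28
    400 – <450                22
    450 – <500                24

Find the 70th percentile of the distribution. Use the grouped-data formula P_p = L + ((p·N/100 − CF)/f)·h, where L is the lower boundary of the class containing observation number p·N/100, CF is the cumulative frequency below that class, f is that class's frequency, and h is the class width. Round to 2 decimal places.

N = 120; target position k = 70/100 · 120 = 84.
Cumulative frequencies: 21, 29, 32, 46, 74, 96, 120.
Observation 84 falls in the class 400 – <450.
L = 400, CF = 74, f = 22, h = 50.
P70 = 400 + ((84 − 74)/22)·50 = 400 + 22.7273 = 422.727.

422.73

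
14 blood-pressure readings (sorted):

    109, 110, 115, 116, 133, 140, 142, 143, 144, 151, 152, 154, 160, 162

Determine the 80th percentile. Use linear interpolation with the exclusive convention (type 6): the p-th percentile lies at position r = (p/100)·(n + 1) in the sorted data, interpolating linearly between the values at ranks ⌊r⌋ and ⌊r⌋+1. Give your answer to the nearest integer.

154

n = 14.
r = (80/100)·(14 + 1) = 12.
r is an integer, so P80 is the value at rank 12: 154.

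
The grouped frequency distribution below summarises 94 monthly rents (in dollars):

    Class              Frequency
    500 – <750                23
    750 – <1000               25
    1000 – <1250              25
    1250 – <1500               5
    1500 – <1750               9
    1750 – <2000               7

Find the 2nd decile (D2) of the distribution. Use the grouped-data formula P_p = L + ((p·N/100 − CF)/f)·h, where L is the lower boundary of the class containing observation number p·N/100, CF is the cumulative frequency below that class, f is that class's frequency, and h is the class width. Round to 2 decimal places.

N = 94; target position k = 20/100 · 94 = 18.8.
Cumulative frequencies: 23, 48, 73, 78, 87, 94.
Observation 18.8 falls in the class 500 – <750.
L = 500, CF = 0, f = 23, h = 250.
P20 = 500 + ((18.8 − 0)/23)·250 = 500 + 204.348 = 704.348.

704.35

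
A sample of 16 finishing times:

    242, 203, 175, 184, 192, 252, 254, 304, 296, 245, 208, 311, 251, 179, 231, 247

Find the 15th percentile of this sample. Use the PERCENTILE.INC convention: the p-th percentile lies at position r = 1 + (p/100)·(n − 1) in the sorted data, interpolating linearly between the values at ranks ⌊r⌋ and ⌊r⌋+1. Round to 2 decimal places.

Sorted: 175, 179, 184, 192, 203, 208, 231, 242, 245, 247, 251, 252, 254, 296, 304, 311.
n = 16.
r = 1 + (15/100)·(16 − 1) = 1 + 2.25 = 3.25.
Rank 3 is 184 and rank 4 is 192.
Interpolate: 184 + 0.25·(192 − 184) = 184 + 0.25·8 = 186.

186.00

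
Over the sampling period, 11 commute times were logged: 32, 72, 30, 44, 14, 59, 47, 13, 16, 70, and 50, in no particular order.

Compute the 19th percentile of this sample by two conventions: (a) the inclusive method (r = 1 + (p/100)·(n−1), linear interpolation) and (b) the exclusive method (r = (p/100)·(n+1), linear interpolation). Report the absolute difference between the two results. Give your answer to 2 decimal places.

1.24

Sorted: 13, 14, 16, 30, 32, 44, 47, 50, 59, 70, 72.
n = 11.
(a) r = 2.9; between ranks 2 (14) and 3 (16): 15.8.
(b) r = 2.28; between ranks 2 (14) and 3 (16): 14.56.
|15.8 − 14.56| = 1.24.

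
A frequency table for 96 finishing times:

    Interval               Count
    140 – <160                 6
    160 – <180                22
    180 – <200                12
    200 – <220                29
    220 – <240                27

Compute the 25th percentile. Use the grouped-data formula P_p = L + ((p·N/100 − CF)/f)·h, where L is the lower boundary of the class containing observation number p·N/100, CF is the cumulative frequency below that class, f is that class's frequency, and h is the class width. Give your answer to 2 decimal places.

176.36

N = 96; target position k = 25/100 · 96 = 24.
Cumulative frequencies: 6, 28, 40, 69, 96.
Observation 24 falls in the class 160 – <180.
L = 160, CF = 6, f = 22, h = 20.
P25 = 160 + ((24 − 6)/22)·20 = 160 + 16.3636 = 176.364.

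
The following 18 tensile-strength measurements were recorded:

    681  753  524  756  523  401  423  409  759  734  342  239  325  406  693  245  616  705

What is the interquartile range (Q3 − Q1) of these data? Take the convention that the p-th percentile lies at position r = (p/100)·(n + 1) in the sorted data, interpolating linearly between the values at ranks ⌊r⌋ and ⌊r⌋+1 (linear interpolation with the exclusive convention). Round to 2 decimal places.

326.00

Sorted: 239, 245, 325, 342, 401, 406, 409, 423, 523, 524, 616, 681, 693, 705, 734, 753, 756, 759.
n = 18.
P25: r = 4.75; ranks 4–5 are 342, 401; interpolating gives 386.25.
P75: r = 14.25; ranks 14–15 are 705, 734; interpolating gives 712.25.
Difference: 712.25 − 386.25 = 326.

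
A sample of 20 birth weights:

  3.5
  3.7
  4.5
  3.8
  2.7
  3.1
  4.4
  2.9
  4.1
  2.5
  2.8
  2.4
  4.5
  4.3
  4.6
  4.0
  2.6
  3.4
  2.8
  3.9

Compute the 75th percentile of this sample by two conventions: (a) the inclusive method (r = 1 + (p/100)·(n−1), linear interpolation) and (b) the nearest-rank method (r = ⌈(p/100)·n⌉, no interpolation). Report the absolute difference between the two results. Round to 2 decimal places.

0.05

Sorted: 2.4, 2.5, 2.6, 2.7, 2.8, 2.8, 2.9, 3.1, 3.4, 3.5, 3.7, 3.8, 3.9, 4.0, 4.1, 4.3, 4.4, 4.5, 4.5, 4.6.
n = 20.
(a) r = 15.25; between ranks 15 (4.1) and 16 (4.3): 4.15.
(b) the nearest-rank method: rank 15 → 4.1.
|4.15 − 4.1| = 0.05.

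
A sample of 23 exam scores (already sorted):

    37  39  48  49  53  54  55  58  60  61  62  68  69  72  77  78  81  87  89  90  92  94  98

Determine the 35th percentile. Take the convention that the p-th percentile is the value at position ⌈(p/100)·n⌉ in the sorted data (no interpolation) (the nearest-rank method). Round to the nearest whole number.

n = 23.
Position = ⌈35/100 · 23⌉ = ⌈8.05⌉ = 9.
The value at rank 9 is 60.

60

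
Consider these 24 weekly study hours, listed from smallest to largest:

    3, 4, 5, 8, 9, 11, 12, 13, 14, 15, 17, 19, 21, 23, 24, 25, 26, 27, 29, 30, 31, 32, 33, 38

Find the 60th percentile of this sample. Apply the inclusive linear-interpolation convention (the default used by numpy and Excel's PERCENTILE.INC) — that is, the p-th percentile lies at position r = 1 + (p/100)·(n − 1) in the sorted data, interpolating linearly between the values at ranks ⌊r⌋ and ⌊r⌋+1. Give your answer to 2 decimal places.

23.80

n = 24.
r = 1 + (60/100)·(24 − 1) = 1 + 13.8 = 14.8.
Rank 14 is 23 and rank 15 is 24.
Interpolate: 23 + 0.8·(24 − 23) = 23 + 0.8·1 = 23.8.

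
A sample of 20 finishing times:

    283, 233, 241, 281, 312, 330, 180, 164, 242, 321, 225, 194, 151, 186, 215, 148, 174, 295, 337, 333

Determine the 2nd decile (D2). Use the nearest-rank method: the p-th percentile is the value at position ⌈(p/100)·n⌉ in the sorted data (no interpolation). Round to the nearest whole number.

Sorted: 148, 151, 164, 174, 180, 186, 194, 215, 225, 233, 241, 242, 281, 283, 295, 312, 321, 330, 333, 337.
n = 20.
Position = ⌈20/100 · 20⌉ = ⌈4⌉ = 4.
The value at rank 4 is 174.

174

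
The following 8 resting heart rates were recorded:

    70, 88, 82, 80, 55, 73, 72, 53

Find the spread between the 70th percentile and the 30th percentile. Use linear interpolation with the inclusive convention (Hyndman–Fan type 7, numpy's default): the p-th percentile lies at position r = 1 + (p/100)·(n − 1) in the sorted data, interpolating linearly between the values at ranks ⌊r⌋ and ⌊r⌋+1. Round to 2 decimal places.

9.10

Sorted: 53, 55, 70, 72, 73, 80, 82, 88.
n = 8.
P30: r = 3.1; ranks 3–4 are 70, 72; interpolating gives 70.2.
P70: r = 5.9; ranks 5–6 are 73, 80; interpolating gives 79.3.
Difference: 79.3 − 70.2 = 9.1.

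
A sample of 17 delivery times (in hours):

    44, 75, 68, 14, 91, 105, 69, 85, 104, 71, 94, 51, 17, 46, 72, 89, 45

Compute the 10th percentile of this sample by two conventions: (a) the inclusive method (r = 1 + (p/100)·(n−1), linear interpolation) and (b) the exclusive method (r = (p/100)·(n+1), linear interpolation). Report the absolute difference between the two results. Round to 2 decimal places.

Sorted: 14, 17, 44, 45, 46, 51, 68, 69, 71, 72, 75, 85, 89, 91, 94, 104, 105.
n = 17.
(a) r = 2.6; between ranks 2 (17) and 3 (44): 33.2.
(b) r = 1.8; between ranks 1 (14) and 2 (17): 16.4.
|33.2 − 16.4| = 16.8.

16.80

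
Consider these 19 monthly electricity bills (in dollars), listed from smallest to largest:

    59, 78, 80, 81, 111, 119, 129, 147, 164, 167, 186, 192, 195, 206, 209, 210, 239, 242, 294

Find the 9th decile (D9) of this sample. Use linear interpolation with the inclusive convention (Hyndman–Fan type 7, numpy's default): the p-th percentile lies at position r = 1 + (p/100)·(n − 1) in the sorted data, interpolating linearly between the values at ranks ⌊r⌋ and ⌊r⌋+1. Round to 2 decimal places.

239.60

n = 19.
r = 1 + (90/100)·(19 − 1) = 1 + 16.2 = 17.2.
Rank 17 is 239 and rank 18 is 242.
Interpolate: 239 + 0.2·(242 − 239) = 239 + 0.2·3 = 239.6.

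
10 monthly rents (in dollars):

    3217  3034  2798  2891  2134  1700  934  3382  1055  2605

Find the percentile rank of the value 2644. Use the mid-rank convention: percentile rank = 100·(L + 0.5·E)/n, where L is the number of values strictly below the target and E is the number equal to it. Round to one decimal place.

50.0

Sorted: 934, 1055, 1700, 2134, 2605, 2798, 2891, 3034, 3217, 3382.
Count below 2644: L = 5; count equal: E = 0; n = 10.
Percentile rank = 100·(5 + 0.5·0)/10 = 100·5/10 = 50.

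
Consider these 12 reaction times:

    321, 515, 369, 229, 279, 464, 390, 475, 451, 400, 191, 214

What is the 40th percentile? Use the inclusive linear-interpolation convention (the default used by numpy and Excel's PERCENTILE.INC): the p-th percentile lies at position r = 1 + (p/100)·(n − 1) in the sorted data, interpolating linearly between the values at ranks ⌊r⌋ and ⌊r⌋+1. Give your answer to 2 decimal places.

Sorted: 191, 214, 229, 279, 321, 369, 390, 400, 451, 464, 475, 515.
n = 12.
r = 1 + (40/100)·(12 − 1) = 1 + 4.4 = 5.4.
Rank 5 is 321 and rank 6 is 369.
Interpolate: 321 + 0.4·(369 − 321) = 321 + 0.4·48 = 340.2.

340.20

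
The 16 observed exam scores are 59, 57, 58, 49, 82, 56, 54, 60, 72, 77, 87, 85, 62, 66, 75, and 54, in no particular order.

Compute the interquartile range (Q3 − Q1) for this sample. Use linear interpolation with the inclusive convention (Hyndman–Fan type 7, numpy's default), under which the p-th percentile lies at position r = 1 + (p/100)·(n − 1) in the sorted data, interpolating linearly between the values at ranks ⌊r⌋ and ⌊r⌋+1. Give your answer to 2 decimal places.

18.75

Sorted: 49, 54, 54, 56, 57, 58, 59, 60, 62, 66, 72, 75, 77, 82, 85, 87.
n = 16.
P25: r = 4.75; ranks 4–5 are 56, 57; interpolating gives 56.75.
P75: r = 12.25; ranks 12–13 are 75, 77; interpolating gives 75.5.
Difference: 75.5 − 56.75 = 18.75.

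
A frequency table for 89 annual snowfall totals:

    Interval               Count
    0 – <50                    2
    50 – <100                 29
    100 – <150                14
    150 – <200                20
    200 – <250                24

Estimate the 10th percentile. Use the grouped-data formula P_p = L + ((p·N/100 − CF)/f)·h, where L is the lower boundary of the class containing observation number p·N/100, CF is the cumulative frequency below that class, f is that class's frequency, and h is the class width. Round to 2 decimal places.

61.90

N = 89; target position k = 10/100 · 89 = 8.9.
Cumulative frequencies: 2, 31, 45, 65, 89.
Observation 8.9 falls in the class 50 – <100.
L = 50, CF = 2, f = 29, h = 50.
P10 = 50 + ((8.9 − 2)/29)·50 = 50 + 11.8966 = 61.8966.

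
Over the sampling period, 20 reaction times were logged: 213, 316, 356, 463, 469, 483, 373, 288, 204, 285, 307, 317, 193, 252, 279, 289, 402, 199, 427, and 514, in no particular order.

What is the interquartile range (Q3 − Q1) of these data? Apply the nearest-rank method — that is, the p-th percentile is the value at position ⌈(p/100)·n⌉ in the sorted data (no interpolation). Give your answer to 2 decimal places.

150.00

Sorted: 193, 199, 204, 213, 252, 279, 285, 288, 289, 307, 316, 317, 356, 373, 402, 427, 463, 469, 483, 514.
n = 20.
P25: rank ⌈25/100·20⌉ = 5 → 252.
P75: rank ⌈75/100·20⌉ = 15 → 402.
Difference: 402 − 252 = 150.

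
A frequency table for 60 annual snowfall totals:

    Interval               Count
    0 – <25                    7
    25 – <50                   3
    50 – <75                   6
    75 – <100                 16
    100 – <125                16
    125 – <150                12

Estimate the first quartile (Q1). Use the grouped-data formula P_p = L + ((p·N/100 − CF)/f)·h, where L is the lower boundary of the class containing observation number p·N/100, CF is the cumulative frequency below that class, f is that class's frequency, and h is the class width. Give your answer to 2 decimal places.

70.83

N = 60; target position k = 25/100 · 60 = 15.
Cumulative frequencies: 7, 10, 16, 32, 48, 60.
Observation 15 falls in the class 50 – <75.
L = 50, CF = 10, f = 6, h = 25.
P25 = 50 + ((15 − 10)/6)·25 = 50 + 20.8333 = 70.8333.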